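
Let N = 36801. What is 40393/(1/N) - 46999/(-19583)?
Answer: 29110184242318/19583 ≈ 1.4865e+9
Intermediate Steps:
40393/(1/N) - 46999/(-19583) = 40393/(1/36801) - 46999/(-19583) = 40393/(1/36801) - 46999*(-1/19583) = 40393*36801 + 46999/19583 = 1486502793 + 46999/19583 = 29110184242318/19583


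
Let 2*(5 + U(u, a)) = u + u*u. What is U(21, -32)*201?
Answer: 45426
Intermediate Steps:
U(u, a) = -5 + u/2 + u**2/2 (U(u, a) = -5 + (u + u*u)/2 = -5 + (u + u**2)/2 = -5 + (u/2 + u**2/2) = -5 + u/2 + u**2/2)
U(21, -32)*201 = (-5 + (1/2)*21 + (1/2)*21**2)*201 = (-5 + 21/2 + (1/2)*441)*201 = (-5 + 21/2 + 441/2)*201 = 226*201 = 45426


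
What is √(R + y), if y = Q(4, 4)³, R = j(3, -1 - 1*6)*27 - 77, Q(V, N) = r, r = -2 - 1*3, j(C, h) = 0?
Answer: I*√202 ≈ 14.213*I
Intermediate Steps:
r = -5 (r = -2 - 3 = -5)
Q(V, N) = -5
R = -77 (R = 0*27 - 77 = 0 - 77 = -77)
y = -125 (y = (-5)³ = -125)
√(R + y) = √(-77 - 125) = √(-202) = I*√202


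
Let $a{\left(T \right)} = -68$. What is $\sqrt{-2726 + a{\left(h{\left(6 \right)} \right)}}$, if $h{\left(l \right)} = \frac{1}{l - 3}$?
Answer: $i \sqrt{2794} \approx 52.858 i$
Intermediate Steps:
$h{\left(l \right)} = \frac{1}{-3 + l}$
$\sqrt{-2726 + a{\left(h{\left(6 \right)} \right)}} = \sqrt{-2726 - 68} = \sqrt{-2794} = i \sqrt{2794}$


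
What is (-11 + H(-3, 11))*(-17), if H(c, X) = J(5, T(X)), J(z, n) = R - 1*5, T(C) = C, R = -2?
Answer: 306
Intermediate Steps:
J(z, n) = -7 (J(z, n) = -2 - 1*5 = -2 - 5 = -7)
H(c, X) = -7
(-11 + H(-3, 11))*(-17) = (-11 - 7)*(-17) = -18*(-17) = 306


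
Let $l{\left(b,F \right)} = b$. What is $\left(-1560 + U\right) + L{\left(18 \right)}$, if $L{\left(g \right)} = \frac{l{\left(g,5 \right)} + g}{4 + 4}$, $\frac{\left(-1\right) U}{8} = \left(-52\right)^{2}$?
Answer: $- \frac{46375}{2} \approx -23188.0$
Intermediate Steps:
$U = -21632$ ($U = - 8 \left(-52\right)^{2} = \left(-8\right) 2704 = -21632$)
$L{\left(g \right)} = \frac{g}{4}$ ($L{\left(g \right)} = \frac{g + g}{4 + 4} = \frac{2 g}{8} = 2 g \frac{1}{8} = \frac{g}{4}$)
$\left(-1560 + U\right) + L{\left(18 \right)} = \left(-1560 - 21632\right) + \frac{1}{4} \cdot 18 = -23192 + \frac{9}{2} = - \frac{46375}{2}$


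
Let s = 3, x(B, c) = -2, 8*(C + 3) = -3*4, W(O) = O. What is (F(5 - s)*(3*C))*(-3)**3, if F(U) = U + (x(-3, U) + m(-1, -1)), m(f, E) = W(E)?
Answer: -729/2 ≈ -364.50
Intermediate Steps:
m(f, E) = E
C = -9/2 (C = -3 + (-3*4)/8 = -3 + (1/8)*(-12) = -3 - 3/2 = -9/2 ≈ -4.5000)
F(U) = -3 + U (F(U) = U + (-2 - 1) = U - 3 = -3 + U)
(F(5 - s)*(3*C))*(-3)**3 = ((-3 + (5 - 1*3))*(3*(-9/2)))*(-3)**3 = ((-3 + (5 - 3))*(-27/2))*(-27) = ((-3 + 2)*(-27/2))*(-27) = -1*(-27/2)*(-27) = (27/2)*(-27) = -729/2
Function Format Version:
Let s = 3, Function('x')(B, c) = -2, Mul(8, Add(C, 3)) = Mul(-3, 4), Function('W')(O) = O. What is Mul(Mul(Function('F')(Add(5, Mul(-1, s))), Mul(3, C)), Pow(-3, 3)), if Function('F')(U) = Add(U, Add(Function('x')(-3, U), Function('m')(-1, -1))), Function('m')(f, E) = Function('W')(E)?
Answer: Rational(-729, 2) ≈ -364.50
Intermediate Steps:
Function('m')(f, E) = E
C = Rational(-9, 2) (C = Add(-3, Mul(Rational(1, 8), Mul(-3, 4))) = Add(-3, Mul(Rational(1, 8), -12)) = Add(-3, Rational(-3, 2)) = Rational(-9, 2) ≈ -4.5000)
Function('F')(U) = Add(-3, U) (Function('F')(U) = Add(U, Add(-2, -1)) = Add(U, -3) = Add(-3, U))
Mul(Mul(Function('F')(Add(5, Mul(-1, s))), Mul(3, C)), Pow(-3, 3)) = Mul(Mul(Add(-3, Add(5, Mul(-1, 3))), Mul(3, Rational(-9, 2))), Pow(-3, 3)) = Mul(Mul(Add(-3, Add(5, -3)), Rational(-27, 2)), -27) = Mul(Mul(Add(-3, 2), Rational(-27, 2)), -27) = Mul(Mul(-1, Rational(-27, 2)), -27) = Mul(Rational(27, 2), -27) = Rational(-729, 2)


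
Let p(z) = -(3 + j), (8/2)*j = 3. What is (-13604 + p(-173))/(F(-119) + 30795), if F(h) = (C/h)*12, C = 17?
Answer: -29309/66324 ≈ -0.44191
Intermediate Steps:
j = ¾ (j = (¼)*3 = ¾ ≈ 0.75000)
F(h) = 204/h (F(h) = (17/h)*12 = 204/h)
p(z) = -15/4 (p(z) = -(3 + ¾) = -1*15/4 = -15/4)
(-13604 + p(-173))/(F(-119) + 30795) = (-13604 - 15/4)/(204/(-119) + 30795) = -54431/(4*(204*(-1/119) + 30795)) = -54431/(4*(-12/7 + 30795)) = -54431/(4*215553/7) = -54431/4*7/215553 = -29309/66324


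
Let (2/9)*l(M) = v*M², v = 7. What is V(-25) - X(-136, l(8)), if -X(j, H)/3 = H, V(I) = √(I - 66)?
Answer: 6048 + I*√91 ≈ 6048.0 + 9.5394*I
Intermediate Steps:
V(I) = √(-66 + I)
l(M) = 63*M²/2 (l(M) = 9*(7*M²)/2 = 63*M²/2)
X(j, H) = -3*H
V(-25) - X(-136, l(8)) = √(-66 - 25) - (-3)*(63/2)*8² = √(-91) - (-3)*(63/2)*64 = I*√91 - (-3)*2016 = I*√91 - 1*(-6048) = I*√91 + 6048 = 6048 + I*√91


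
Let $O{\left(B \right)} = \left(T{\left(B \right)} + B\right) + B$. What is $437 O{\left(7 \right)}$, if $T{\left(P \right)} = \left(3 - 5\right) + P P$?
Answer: $26657$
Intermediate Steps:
$T{\left(P \right)} = -2 + P^{2}$
$O{\left(B \right)} = -2 + B^{2} + 2 B$ ($O{\left(B \right)} = \left(\left(-2 + B^{2}\right) + B\right) + B = \left(-2 + B + B^{2}\right) + B = -2 + B^{2} + 2 B$)
$437 O{\left(7 \right)} = 437 \left(-2 + 7^{2} + 2 \cdot 7\right) = 437 \left(-2 + 49 + 14\right) = 437 \cdot 61 = 26657$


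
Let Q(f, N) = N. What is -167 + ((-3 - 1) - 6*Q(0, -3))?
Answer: -153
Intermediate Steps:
-167 + ((-3 - 1) - 6*Q(0, -3)) = -167 + ((-3 - 1) - 6*(-3)) = -167 + (-4 + 18) = -167 + 14 = -153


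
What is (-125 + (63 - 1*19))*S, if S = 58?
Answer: -4698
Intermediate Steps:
(-125 + (63 - 1*19))*S = (-125 + (63 - 1*19))*58 = (-125 + (63 - 19))*58 = (-125 + 44)*58 = -81*58 = -4698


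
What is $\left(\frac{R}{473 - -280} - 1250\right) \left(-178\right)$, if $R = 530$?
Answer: $\frac{167448160}{753} \approx 2.2237 \cdot 10^{5}$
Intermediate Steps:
$\left(\frac{R}{473 - -280} - 1250\right) \left(-178\right) = \left(\frac{530}{473 - -280} - 1250\right) \left(-178\right) = \left(\frac{530}{473 + 280} - 1250\right) \left(-178\right) = \left(\frac{530}{753} - 1250\right) \left(-178\right) = \left(- \frac{940720}{753}\right) \left(-178\right) = \frac{167448160}{753}$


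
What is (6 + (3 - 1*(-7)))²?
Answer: 256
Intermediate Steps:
(6 + (3 - 1*(-7)))² = (6 + (3 + 7))² = (6 + 10)² = 16² = 256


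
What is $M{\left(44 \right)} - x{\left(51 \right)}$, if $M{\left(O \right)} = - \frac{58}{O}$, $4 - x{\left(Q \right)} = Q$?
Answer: $\frac{1005}{22} \approx 45.682$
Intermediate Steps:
$x{\left(Q \right)} = 4 - Q$
$M{\left(44 \right)} - x{\left(51 \right)} = - \frac{58}{44} - \left(4 - 51\right) = \left(-58\right) \frac{1}{44} - \left(4 - 51\right) = - \frac{29}{22} - -47 = - \frac{29}{22} + 47 = \frac{1005}{22}$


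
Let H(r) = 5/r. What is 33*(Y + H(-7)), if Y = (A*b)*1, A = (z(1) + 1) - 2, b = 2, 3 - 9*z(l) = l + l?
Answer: -1727/21 ≈ -82.238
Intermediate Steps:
z(l) = ⅓ - 2*l/9 (z(l) = ⅓ - (l + l)/9 = ⅓ - 2*l/9)
A = -8/9 (A = ((⅓ - 2/9*1) + 1) - 2 = ((⅓ - 2/9) + 1) - 2 = (⅑ + 1) - 2 = 10/9 - 2 = -8/9 ≈ -0.88889)
Y = -16/9 (Y = -8/9*2*1 = -16/9*1 = -16/9 ≈ -1.7778)
33*(Y + H(-7)) = 33*(-16/9 + 5/(-7)) = 33*(-16/9 + 5*(-⅐)) = 33*(-16/9 - 5/7) = 33*(-157/63) = -1727/21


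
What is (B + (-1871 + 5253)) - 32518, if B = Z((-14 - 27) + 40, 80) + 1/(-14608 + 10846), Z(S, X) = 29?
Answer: -109500535/3762 ≈ -29107.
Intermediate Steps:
B = 109097/3762 (B = 29 + 1/(-14608 + 10846) = 29 + 1/(-3762) = 29 - 1/3762 = 109097/3762 ≈ 29.000)
(B + (-1871 + 5253)) - 32518 = (109097/3762 + (-1871 + 5253)) - 32518 = (109097/3762 + 3382) - 32518 = 12832181/3762 - 32518 = -109500535/3762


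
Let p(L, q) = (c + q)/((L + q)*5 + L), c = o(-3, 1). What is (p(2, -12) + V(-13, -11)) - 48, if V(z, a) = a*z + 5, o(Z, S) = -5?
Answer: 4817/48 ≈ 100.35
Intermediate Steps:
c = -5
V(z, a) = 5 + a*z
p(L, q) = (-5 + q)/(5*q + 6*L) (p(L, q) = (-5 + q)/((L + q)*5 + L) = (-5 + q)/((5*L + 5*q) + L) = (-5 + q)/(5*q + 6*L))
(p(2, -12) + V(-13, -11)) - 48 = ((-5 - 12)/(5*(-12) + 6*2) + (5 - 11*(-13))) - 48 = (-17/(-60 + 12) + (5 + 143)) - 48 = (-17/(-48) + 148) - 48 = (-1/48*(-17) + 148) - 48 = (17/48 + 148) - 48 = 7121/48 - 48 = 4817/48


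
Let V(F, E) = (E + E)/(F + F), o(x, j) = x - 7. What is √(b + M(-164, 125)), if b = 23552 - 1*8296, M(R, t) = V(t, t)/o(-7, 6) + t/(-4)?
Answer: √2984037/14 ≈ 123.39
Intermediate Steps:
o(x, j) = -7 + x
V(F, E) = E/F (V(F, E) = (2*E)/((2*F)) = (2*E)*(1/(2*F)) = E/F)
M(R, t) = -1/14 - t/4 (M(R, t) = (t/t)/(-7 - 7) + t/(-4) = 1/(-14) + t*(-¼) = 1*(-1/14) - t/4 = -1/14 - t/4)
b = 15256 (b = 23552 - 8296 = 15256)
√(b + M(-164, 125)) = √(15256 + (-1/14 - ¼*125)) = √(15256 + (-1/14 - 125/4)) = √(15256 - 877/28) = √(426291/28) = √2984037/14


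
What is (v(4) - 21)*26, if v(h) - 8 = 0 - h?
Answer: -442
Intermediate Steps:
v(h) = 8 - h (v(h) = 8 + (0 - h) = 8 - h)
(v(4) - 21)*26 = ((8 - 1*4) - 21)*26 = ((8 - 4) - 21)*26 = (4 - 21)*26 = -17*26 = -442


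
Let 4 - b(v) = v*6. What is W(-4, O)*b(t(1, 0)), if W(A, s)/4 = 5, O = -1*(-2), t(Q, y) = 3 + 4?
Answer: -760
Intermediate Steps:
t(Q, y) = 7
O = 2
b(v) = 4 - 6*v (b(v) = 4 - v*6 = 4 - 6*v)
W(A, s) = 20 (W(A, s) = 4*5 = 20)
W(-4, O)*b(t(1, 0)) = 20*(4 - 6*7) = 20*(4 - 42) = 20*(-38) = -760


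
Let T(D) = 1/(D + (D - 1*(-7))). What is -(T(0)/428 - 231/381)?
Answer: 230565/380492 ≈ 0.60597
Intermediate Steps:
T(D) = 1/(7 + 2*D) (T(D) = 1/(D + (D + 7)) = 1/(D + (7 + D)) = 1/(7 + 2*D))
-(T(0)/428 - 231/381) = -(1/((7 + 2*0)*428) - 231/381) = -((1/428)/(7 + 0) - 231*1/381) = -((1/428)/7 - 77/127) = -((⅐)*(1/428) - 77/127) = -(1/2996 - 77/127) = -1*(-230565/380492) = 230565/380492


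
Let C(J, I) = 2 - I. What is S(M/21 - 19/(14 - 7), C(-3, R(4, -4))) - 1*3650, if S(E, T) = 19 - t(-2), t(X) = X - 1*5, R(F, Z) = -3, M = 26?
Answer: -3624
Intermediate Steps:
t(X) = -5 + X (t(X) = X - 5 = -5 + X)
S(E, T) = 26 (S(E, T) = 19 - (-5 - 2) = 19 - 1*(-7) = 19 + 7 = 26)
S(M/21 - 19/(14 - 7), C(-3, R(4, -4))) - 1*3650 = 26 - 1*3650 = 26 - 3650 = -3624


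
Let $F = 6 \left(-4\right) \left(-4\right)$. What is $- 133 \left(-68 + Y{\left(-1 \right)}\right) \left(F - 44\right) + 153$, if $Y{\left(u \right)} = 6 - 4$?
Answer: $456609$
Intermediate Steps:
$Y{\left(u \right)} = 2$ ($Y{\left(u \right)} = 6 - 4 = 2$)
$F = 96$ ($F = \left(-24\right) \left(-4\right) = 96$)
$- 133 \left(-68 + Y{\left(-1 \right)}\right) \left(F - 44\right) + 153 = - 133 \left(-68 + 2\right) \left(96 - 44\right) + 153 = - 133 \left(\left(-66\right) 52\right) + 153 = \left(-133\right) \left(-3432\right) + 153 = 456456 + 153 = 456609$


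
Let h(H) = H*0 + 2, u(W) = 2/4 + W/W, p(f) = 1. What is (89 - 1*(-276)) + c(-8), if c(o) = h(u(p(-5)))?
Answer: 367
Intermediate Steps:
u(W) = 3/2 (u(W) = 2*(¼) + 1 = ½ + 1 = 3/2)
h(H) = 2 (h(H) = 0 + 2 = 2)
c(o) = 2
(89 - 1*(-276)) + c(-8) = (89 - 1*(-276)) + 2 = (89 + 276) + 2 = 365 + 2 = 367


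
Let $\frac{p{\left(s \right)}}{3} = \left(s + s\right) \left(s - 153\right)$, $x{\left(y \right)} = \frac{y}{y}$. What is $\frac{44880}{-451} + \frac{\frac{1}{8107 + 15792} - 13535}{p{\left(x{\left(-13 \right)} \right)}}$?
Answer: $- \frac{18916207879}{223407852} \approx -84.671$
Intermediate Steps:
$x{\left(y \right)} = 1$
$p{\left(s \right)} = 6 s \left(-153 + s\right)$ ($p{\left(s \right)} = 3 \left(s + s\right) \left(s - 153\right) = 3 \cdot 2 s \left(-153 + s\right) = 6 s \left(-153 + s\right)$)
$\frac{44880}{-451} + \frac{\frac{1}{8107 + 15792} - 13535}{p{\left(x{\left(-13 \right)} \right)}} = \frac{44880}{-451} + \frac{\frac{1}{8107 + 15792} - 13535}{6 \cdot 1 \left(-153 + 1\right)} = 44880 \left(- \frac{1}{451}\right) + \frac{\frac{1}{23899} - 13535}{6 \cdot 1 \left(-152\right)} = - \frac{4080}{41} + \frac{\frac{1}{23899} - 13535}{-912} = - \frac{4080}{41} - - \frac{80868241}{5448972} = - \frac{4080}{41} + \frac{80868241}{5448972} = - \frac{18916207879}{223407852}$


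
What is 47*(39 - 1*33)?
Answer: 282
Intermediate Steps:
47*(39 - 1*33) = 47*(39 - 33) = 47*6 = 282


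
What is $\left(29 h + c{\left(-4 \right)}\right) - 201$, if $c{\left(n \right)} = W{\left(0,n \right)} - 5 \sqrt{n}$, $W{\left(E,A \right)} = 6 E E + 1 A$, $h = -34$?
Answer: $-1191 - 10 i \approx -1191.0 - 10.0 i$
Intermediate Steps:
$W{\left(E,A \right)} = A + 6 E^{2}$ ($W{\left(E,A \right)} = 6 E^{2} + A = A + 6 E^{2}$)
$c{\left(n \right)} = n - 5 \sqrt{n}$ ($c{\left(n \right)} = \left(n + 6 \cdot 0^{2}\right) - 5 \sqrt{n} = \left(n + 6 \cdot 0\right) - 5 \sqrt{n} = \left(n + 0\right) - 5 \sqrt{n} = n - 5 \sqrt{n}$)
$\left(29 h + c{\left(-4 \right)}\right) - 201 = \left(29 \left(-34\right) - \left(4 + 5 \sqrt{-4}\right)\right) - 201 = \left(-986 - \left(4 + 5 \cdot 2 i\right)\right) - 201 = \left(-986 - \left(4 + 10 i\right)\right) - 201 = \left(-990 - 10 i\right) - 201 = -1191 - 10 i$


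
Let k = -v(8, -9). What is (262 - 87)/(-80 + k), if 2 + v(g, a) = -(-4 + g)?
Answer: -175/74 ≈ -2.3649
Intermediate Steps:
v(g, a) = 2 - g (v(g, a) = -2 - (-4 + g) = -2 + (4 - g) = 2 - g)
k = 6 (k = -(2 - 1*8) = -(2 - 8) = -1*(-6) = 6)
(262 - 87)/(-80 + k) = (262 - 87)/(-80 + 6) = 175/(-74) = 175*(-1/74) = -175/74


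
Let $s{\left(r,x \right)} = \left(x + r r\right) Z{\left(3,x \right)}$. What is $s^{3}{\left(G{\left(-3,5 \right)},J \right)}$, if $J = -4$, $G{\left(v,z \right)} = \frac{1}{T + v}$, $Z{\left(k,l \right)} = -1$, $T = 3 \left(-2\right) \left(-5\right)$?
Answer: $\frac{24769410875}{387420489} \approx 63.934$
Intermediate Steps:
$T = 30$ ($T = \left(-6\right) \left(-5\right) = 30$)
$G{\left(v,z \right)} = \frac{1}{30 + v}$
$s{\left(r,x \right)} = - x - r^{2}$ ($s{\left(r,x \right)} = \left(x + r r\right) \left(-1\right) = \left(x + r^{2}\right) \left(-1\right) = - x - r^{2}$)
$s^{3}{\left(G{\left(-3,5 \right)},J \right)} = \left(\left(-1\right) \left(-4\right) - \left(\frac{1}{30 - 3}\right)^{2}\right)^{3} = \left(4 - \left(\frac{1}{27}\right)^{2}\right)^{3} = \left(4 - \frac{1}{729}\right)^{3} = \left(\frac{2915}{729}\right)^{3} = \frac{24769410875}{387420489}$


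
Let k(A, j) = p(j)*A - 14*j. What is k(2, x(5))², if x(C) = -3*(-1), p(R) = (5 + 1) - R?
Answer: 1296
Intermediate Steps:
p(R) = 6 - R
x(C) = 3
k(A, j) = -14*j + A*(6 - j) (k(A, j) = (6 - j)*A - 14*j = A*(6 - j) - 14*j = -14*j + A*(6 - j))
k(2, x(5))² = (-14*3 - 1*2*(-6 + 3))² = (-42 - 1*2*(-3))² = (-42 + 6)² = (-36)² = 1296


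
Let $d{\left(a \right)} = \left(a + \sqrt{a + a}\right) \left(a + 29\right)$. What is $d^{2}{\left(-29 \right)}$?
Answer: $0$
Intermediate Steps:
$d{\left(a \right)} = \left(29 + a\right) \left(a + \sqrt{2} \sqrt{a}\right)$ ($d{\left(a \right)} = \left(a + \sqrt{2 a}\right) \left(29 + a\right) = \left(a + \sqrt{2} \sqrt{a}\right) \left(29 + a\right) = \left(29 + a\right) \left(a + \sqrt{2} \sqrt{a}\right)$)
$d^{2}{\left(-29 \right)} = \left(\left(-29\right)^{2} + 29 \left(-29\right) + \sqrt{2} \left(-29\right)^{\frac{3}{2}} + 29 \sqrt{2} \sqrt{-29}\right)^{2} = \left(841 - 841 + \sqrt{2} \left(- 29 i \sqrt{29}\right) + 29 \sqrt{2} i \sqrt{29}\right)^{2} = \left(841 - 841 - 29 i \sqrt{58} + 29 i \sqrt{58}\right)^{2} = 0^{2} = 0$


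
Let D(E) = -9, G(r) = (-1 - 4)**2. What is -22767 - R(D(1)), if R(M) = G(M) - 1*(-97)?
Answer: -22889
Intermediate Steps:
G(r) = 25 (G(r) = (-5)**2 = 25)
R(M) = 122 (R(M) = 25 - 1*(-97) = 25 + 97 = 122)
-22767 - R(D(1)) = -22767 - 1*122 = -22767 - 122 = -22889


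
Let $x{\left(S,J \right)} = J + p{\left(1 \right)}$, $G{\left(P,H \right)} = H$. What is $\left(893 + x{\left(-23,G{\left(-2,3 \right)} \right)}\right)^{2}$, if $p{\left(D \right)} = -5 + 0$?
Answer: $793881$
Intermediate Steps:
$p{\left(D \right)} = -5$
$x{\left(S,J \right)} = -5 + J$ ($x{\left(S,J \right)} = J - 5 = -5 + J$)
$\left(893 + x{\left(-23,G{\left(-2,3 \right)} \right)}\right)^{2} = \left(893 + \left(-5 + 3\right)\right)^{2} = \left(893 - 2\right)^{2} = 891^{2} = 793881$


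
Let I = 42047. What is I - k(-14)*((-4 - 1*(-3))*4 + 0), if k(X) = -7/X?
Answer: 42049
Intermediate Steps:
I - k(-14)*((-4 - 1*(-3))*4 + 0) = 42047 - (-7/(-14))*((-4 - 1*(-3))*4 + 0) = 42047 - (-7*(-1/14))*((-4 + 3)*4 + 0) = 42047 - (-1*4 + 0)/2 = 42047 - (-4 + 0)/2 = 42047 - (-4)/2 = 42047 - 1*(-2) = 42047 + 2 = 42049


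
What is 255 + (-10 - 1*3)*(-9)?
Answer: 372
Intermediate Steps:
255 + (-10 - 1*3)*(-9) = 255 + (-10 - 3)*(-9) = 255 - 13*(-9) = 255 + 117 = 372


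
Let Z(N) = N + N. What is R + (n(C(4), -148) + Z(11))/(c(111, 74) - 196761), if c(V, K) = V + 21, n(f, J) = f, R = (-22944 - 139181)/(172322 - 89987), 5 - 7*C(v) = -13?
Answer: -14877566533/7555076067 ≈ -1.9692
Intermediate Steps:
Z(N) = 2*N
C(v) = 18/7 (C(v) = 5/7 - ⅐*(-13) = 5/7 + 13/7 = 18/7)
R = -32425/16467 (R = -162125/82335 = -162125*1/82335 = -32425/16467 ≈ -1.9691)
c(V, K) = 21 + V
R + (n(C(4), -148) + Z(11))/(c(111, 74) - 196761) = -32425/16467 + (18/7 + 2*11)/((21 + 111) - 196761) = -32425/16467 + (18/7 + 22)/(132 - 196761) = -32425/16467 + (172/7)/(-196629) = -32425/16467 + (172/7)*(-1/196629) = -32425/16467 - 172/1376403 = -14877566533/7555076067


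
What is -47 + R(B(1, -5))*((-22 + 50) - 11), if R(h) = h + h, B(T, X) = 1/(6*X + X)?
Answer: -1679/35 ≈ -47.971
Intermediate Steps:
B(T, X) = 1/(7*X)
R(h) = 2*h
-47 + R(B(1, -5))*((-22 + 50) - 11) = -47 + (2*((1/7)/(-5)))*((-22 + 50) - 11) = -47 + (2*((1/7)*(-1/5)))*(28 - 11) = -47 + (2*(-1/35))*17 = -47 - 2/35*17 = -47 - 34/35 = -1679/35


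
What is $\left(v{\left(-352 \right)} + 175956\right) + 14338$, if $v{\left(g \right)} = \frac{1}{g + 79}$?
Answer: $\frac{51950261}{273} \approx 1.9029 \cdot 10^{5}$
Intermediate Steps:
$v{\left(g \right)} = \frac{1}{79 + g}$
$\left(v{\left(-352 \right)} + 175956\right) + 14338 = \left(\frac{1}{79 - 352} + 175956\right) + 14338 = \left(\frac{1}{-273} + 175956\right) + 14338 = \left(- \frac{1}{273} + 175956\right) + 14338 = \frac{48035987}{273} + 14338 = \frac{51950261}{273}$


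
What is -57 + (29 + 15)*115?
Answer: 5003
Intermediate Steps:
-57 + (29 + 15)*115 = -57 + 44*115 = -57 + 5060 = 5003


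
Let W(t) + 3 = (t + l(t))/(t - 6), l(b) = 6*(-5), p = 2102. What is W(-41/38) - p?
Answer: -565064/269 ≈ -2100.6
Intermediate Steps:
l(b) = -30
W(t) = -3 + (-30 + t)/(-6 + t) (W(t) = -3 + (t - 30)/(t - 6) = -3 + (-30 + t)/(-6 + t))
W(-41/38) - p = 2*(-6 - (-41)/38)/(-6 - 41/38) - 1*2102 = 2*(-6 - (-41)/38)/(-6 - 41*1/38) - 2102 = 2*(-6 - 1*(-41/38))/(-6 - 41/38) - 2102 = 2*(-6 + 41/38)/(-269/38) - 2102 = 2*(-38/269)*(-187/38) - 2102 = 374/269 - 2102 = -565064/269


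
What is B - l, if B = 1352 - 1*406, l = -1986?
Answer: 2932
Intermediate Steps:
B = 946 (B = 1352 - 406 = 946)
B - l = 946 - 1*(-1986) = 946 + 1986 = 2932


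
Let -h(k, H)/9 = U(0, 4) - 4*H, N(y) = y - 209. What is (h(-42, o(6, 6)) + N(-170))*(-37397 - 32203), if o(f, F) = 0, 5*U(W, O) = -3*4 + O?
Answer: 25376160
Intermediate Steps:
U(W, O) = -12/5 + O/5 (U(W, O) = (-3*4 + O)/5 = (-12 + O)/5 = -12/5 + O/5)
N(y) = -209 + y
h(k, H) = 72/5 + 36*H (h(k, H) = -9*((-12/5 + (⅕)*4) - 4*H) = -9*((-12/5 + ⅘) - 4*H) = -9*(-8/5 - 4*H) = 72/5 + 36*H)
(h(-42, o(6, 6)) + N(-170))*(-37397 - 32203) = ((72/5 + 36*0) + (-209 - 170))*(-37397 - 32203) = ((72/5 + 0) - 379)*(-69600) = (72/5 - 379)*(-69600) = -1823/5*(-69600) = 25376160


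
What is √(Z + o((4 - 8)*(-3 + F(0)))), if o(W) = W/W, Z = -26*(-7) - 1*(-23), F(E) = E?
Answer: √206 ≈ 14.353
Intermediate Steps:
Z = 205 (Z = 182 + 23 = 205)
o(W) = 1
√(Z + o((4 - 8)*(-3 + F(0)))) = √(205 + 1) = √206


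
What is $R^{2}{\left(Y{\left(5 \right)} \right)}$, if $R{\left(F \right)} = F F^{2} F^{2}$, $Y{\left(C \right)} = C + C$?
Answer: $10000000000$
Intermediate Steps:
$Y{\left(C \right)} = 2 C$
$R{\left(F \right)} = F^{5}$ ($R{\left(F \right)} = F^{3} F^{2} = F^{5}$)
$R^{2}{\left(Y{\left(5 \right)} \right)} = \left(\left(2 \cdot 5\right)^{5}\right)^{2} = \left(10^{5}\right)^{2} = 100000^{2} = 10000000000$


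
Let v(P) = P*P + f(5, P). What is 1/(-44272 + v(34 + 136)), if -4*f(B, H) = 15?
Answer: -4/61503 ≈ -6.5038e-5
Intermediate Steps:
f(B, H) = -15/4 (f(B, H) = -¼*15 = -15/4)
v(P) = -15/4 + P² (v(P) = P*P - 15/4 = P² - 15/4 = -15/4 + P²)
1/(-44272 + v(34 + 136)) = 1/(-44272 + (-15/4 + (34 + 136)²)) = 1/(-44272 + (-15/4 + 170²)) = 1/(-44272 + (-15/4 + 28900)) = 1/(-44272 + 115585/4) = 1/(-61503/4) = -4/61503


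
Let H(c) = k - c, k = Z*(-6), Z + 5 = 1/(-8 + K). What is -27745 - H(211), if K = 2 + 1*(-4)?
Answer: -137823/5 ≈ -27565.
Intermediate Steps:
K = -2 (K = 2 - 4 = -2)
Z = -51/10 (Z = -5 + 1/(-8 - 2) = -5 + 1/(-10) = -5 - 1/10 = -51/10 ≈ -5.1000)
k = 153/5 (k = -51/10*(-6) = 153/5 ≈ 30.600)
H(c) = 153/5 - c
-27745 - H(211) = -27745 - (153/5 - 1*211) = -27745 - (153/5 - 211) = -27745 - 1*(-902/5) = -27745 + 902/5 = -137823/5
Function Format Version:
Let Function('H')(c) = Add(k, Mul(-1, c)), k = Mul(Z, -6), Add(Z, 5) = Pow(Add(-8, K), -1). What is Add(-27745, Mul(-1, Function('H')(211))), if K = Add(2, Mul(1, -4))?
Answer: Rational(-137823, 5) ≈ -27565.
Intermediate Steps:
K = -2 (K = Add(2, -4) = -2)
Z = Rational(-51, 10) (Z = Add(-5, Pow(Add(-8, -2), -1)) = Add(-5, Pow(-10, -1)) = Add(-5, Rational(-1, 10)) = Rational(-51, 10) ≈ -5.1000)
k = Rational(153, 5) (k = Mul(Rational(-51, 10), -6) = Rational(153, 5) ≈ 30.600)
Function('H')(c) = Add(Rational(153, 5), Mul(-1, c))
Add(-27745, Mul(-1, Function('H')(211))) = Add(-27745, Mul(-1, Add(Rational(153, 5), Mul(-1, 211)))) = Add(-27745, Mul(-1, Add(Rational(153, 5), -211))) = Add(-27745, Mul(-1, Rational(-902, 5))) = Add(-27745, Rational(902, 5)) = Rational(-137823, 5)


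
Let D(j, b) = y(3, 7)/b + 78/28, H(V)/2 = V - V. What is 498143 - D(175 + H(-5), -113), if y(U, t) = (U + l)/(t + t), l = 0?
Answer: 394028911/791 ≈ 4.9814e+5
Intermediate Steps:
H(V) = 0 (H(V) = 2*(V - V) = 2*0 = 0)
y(U, t) = U/(2*t) (y(U, t) = (U + 0)/(t + t) = U/((2*t)) = U*(1/(2*t)) = U/(2*t))
D(j, b) = 39/14 + 3/(14*b) (D(j, b) = ((½)*3/7)/b + 78/28 = ((½)*3*(⅐))/b + 78*(1/28) = 3/(14*b) + 39/14 = 39/14 + 3/(14*b))
498143 - D(175 + H(-5), -113) = 498143 - 3*(1 + 13*(-113))/(14*(-113)) = 498143 - 3*(-1)*(1 - 1469)/(14*113) = 498143 - 3*(-1)*(-1468)/(14*113) = 498143 - 1*2202/791 = 498143 - 2202/791 = 394028911/791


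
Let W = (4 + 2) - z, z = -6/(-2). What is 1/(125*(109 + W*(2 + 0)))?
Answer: 1/14375 ≈ 6.9565e-5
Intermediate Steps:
z = 3 (z = -6*(-1/2) = 3)
W = 3 (W = (4 + 2) - 1*3 = 6 - 3 = 3)
1/(125*(109 + W*(2 + 0))) = 1/(125*(109 + 3*(2 + 0))) = 1/(125*(109 + 3*2)) = 1/(125*(109 + 6)) = 1/(125*115) = 1/14375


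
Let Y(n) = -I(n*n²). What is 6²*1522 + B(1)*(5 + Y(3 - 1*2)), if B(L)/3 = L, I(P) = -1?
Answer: 54810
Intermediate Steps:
B(L) = 3*L
Y(n) = 1 (Y(n) = -1*(-1) = 1)
6²*1522 + B(1)*(5 + Y(3 - 1*2)) = 6²*1522 + (3*1)*(5 + 1) = 36*1522 + 3*6 = 54792 + 18 = 54810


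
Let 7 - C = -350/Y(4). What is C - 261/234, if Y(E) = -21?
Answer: -841/78 ≈ -10.782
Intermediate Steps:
C = -29/3 (C = 7 - (-350)/(-21) = 7 - (-350)*(-1)/21 = 7 - 1*50/3 = 7 - 50/3 = -29/3 ≈ -9.6667)
C - 261/234 = -29/3 - 261/234 = -29/3 - 1*29/26 = -29/3 - 29/26 = -841/78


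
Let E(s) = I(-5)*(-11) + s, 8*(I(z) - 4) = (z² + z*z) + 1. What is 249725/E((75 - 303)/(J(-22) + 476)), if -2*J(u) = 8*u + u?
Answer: -164105000/75257 ≈ -2180.6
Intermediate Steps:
J(u) = -9*u/2 (J(u) = -(8*u + u)/2 = -9*u/2)
I(z) = 33/8 + z²/4 (I(z) = 4 + ((z² + z*z) + 1)/8 = 4 + ((z² + z²) + 1)/8 = 4 + (2*z² + 1)/8 = 4 + (1 + 2*z²)/8 = 4 + (⅛ + z²/4) = 33/8 + z²/4)
E(s) = -913/8 + s (E(s) = (33/8 + (¼)*(-5)²)*(-11) + s = (33/8 + (¼)*25)*(-11) + s = (33/8 + 25/4)*(-11) + s = (83/8)*(-11) + s = -913/8 + s)
249725/E((75 - 303)/(J(-22) + 476)) = 249725/(-913/8 + (75 - 303)/(-9/2*(-22) + 476)) = 249725/(-913/8 - 228/(99 + 476)) = 249725/(-913/8 - 228/575) = 249725/(-526799/4600) = 249725*(-4600/526799) = -164105000/75257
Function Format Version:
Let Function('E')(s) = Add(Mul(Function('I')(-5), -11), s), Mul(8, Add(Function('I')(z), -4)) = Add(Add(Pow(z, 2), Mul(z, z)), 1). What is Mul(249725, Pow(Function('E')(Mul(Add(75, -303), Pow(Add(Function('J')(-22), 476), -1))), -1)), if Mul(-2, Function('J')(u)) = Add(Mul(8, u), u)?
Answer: Rational(-164105000, 75257) ≈ -2180.6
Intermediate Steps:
Function('J')(u) = Mul(Rational(-9, 2), u) (Function('J')(u) = Mul(Rational(-1, 2), Add(Mul(8, u), u)) = Mul(Rational(-1, 2), Mul(9, u)) = Mul(Rational(-9, 2), u))
Function('I')(z) = Add(Rational(33, 8), Mul(Rational(1, 4), Pow(z, 2))) (Function('I')(z) = Add(4, Mul(Rational(1, 8), Add(Add(Pow(z, 2), Mul(z, z)), 1))) = Add(4, Mul(Rational(1, 8), Add(Add(Pow(z, 2), Pow(z, 2)), 1))) = Add(4, Mul(Rational(1, 8), Add(Mul(2, Pow(z, 2)), 1))) = Add(4, Mul(Rational(1, 8), Add(1, Mul(2, Pow(z, 2))))) = Add(4, Add(Rational(1, 8), Mul(Rational(1, 4), Pow(z, 2)))) = Add(Rational(33, 8), Mul(Rational(1, 4), Pow(z, 2))))
Function('E')(s) = Add(Rational(-913, 8), s) (Function('E')(s) = Add(Mul(Add(Rational(33, 8), Mul(Rational(1, 4), Pow(-5, 2))), -11), s) = Add(Mul(Add(Rational(33, 8), Mul(Rational(1, 4), 25)), -11), s) = Add(Mul(Add(Rational(33, 8), Rational(25, 4)), -11), s) = Add(Mul(Rational(83, 8), -11), s) = Add(Rational(-913, 8), s))
Mul(249725, Pow(Function('E')(Mul(Add(75, -303), Pow(Add(Function('J')(-22), 476), -1))), -1)) = Mul(249725, Pow(Add(Rational(-913, 8), Mul(Add(75, -303), Pow(Add(Mul(Rational(-9, 2), -22), 476), -1))), -1)) = Mul(249725, Pow(Add(Rational(-913, 8), Mul(-228, Pow(Add(99, 476), -1))), -1)) = Mul(249725, Pow(Add(Rational(-913, 8), Mul(-228, Pow(575, -1))), -1)) = Mul(249725, Pow(Add(Rational(-913, 8), Mul(-228, Rational(1, 575))), -1)) = Mul(249725, Pow(Add(Rational(-913, 8), Rational(-228, 575)), -1)) = Mul(249725, Pow(Rational(-526799, 4600), -1)) = Mul(249725, Rational(-4600, 526799)) = Rational(-164105000, 75257)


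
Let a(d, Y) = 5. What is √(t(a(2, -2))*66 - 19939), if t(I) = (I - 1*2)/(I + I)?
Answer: 2*I*√124495/5 ≈ 141.14*I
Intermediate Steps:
t(I) = (-2 + I)/(2*I) (t(I) = (I - 2)/((2*I)) = (-2 + I)*(1/(2*I)) = (-2 + I)/(2*I))
√(t(a(2, -2))*66 - 19939) = √(((½)*(-2 + 5)/5)*66 - 19939) = √(((½)*(⅕)*3)*66 - 19939) = √((3/10)*66 - 19939) = √(99/5 - 19939) = √(-99596/5) = 2*I*√124495/5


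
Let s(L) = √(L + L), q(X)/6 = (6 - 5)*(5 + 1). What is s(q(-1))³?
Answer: 432*√2 ≈ 610.94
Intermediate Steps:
q(X) = 36 (q(X) = 6*((6 - 5)*(5 + 1)) = 6*(1*6) = 6*6 = 36)
s(L) = √2*√L (s(L) = √(2*L) = √2*√L)
s(q(-1))³ = (√2*√36)³ = (√2*6)³ = (6*√2)³ = 432*√2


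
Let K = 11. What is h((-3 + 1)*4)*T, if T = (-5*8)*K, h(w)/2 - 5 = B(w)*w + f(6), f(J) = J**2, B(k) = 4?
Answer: -7920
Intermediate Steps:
h(w) = 82 + 8*w (h(w) = 10 + 2*(4*w + 6**2) = 10 + 2*(4*w + 36) = 10 + 2*(36 + 4*w) = 10 + (72 + 8*w) = 82 + 8*w)
T = -440 (T = -5*8*11 = -40*11 = -440)
h((-3 + 1)*4)*T = (82 + 8*((-3 + 1)*4))*(-440) = (82 + 8*(-2*4))*(-440) = (82 + 8*(-8))*(-440) = (82 - 64)*(-440) = 18*(-440) = -7920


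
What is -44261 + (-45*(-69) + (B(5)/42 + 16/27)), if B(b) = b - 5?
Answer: -1111196/27 ≈ -41155.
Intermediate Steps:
B(b) = -5 + b
-44261 + (-45*(-69) + (B(5)/42 + 16/27)) = -44261 + (-45*(-69) + ((-5 + 5)/42 + 16/27)) = -44261 + (3105 + (0*(1/42) + 16*(1/27))) = -44261 + (3105 + (0 + 16/27)) = -44261 + (3105 + 16/27) = -44261 + 83851/27 = -1111196/27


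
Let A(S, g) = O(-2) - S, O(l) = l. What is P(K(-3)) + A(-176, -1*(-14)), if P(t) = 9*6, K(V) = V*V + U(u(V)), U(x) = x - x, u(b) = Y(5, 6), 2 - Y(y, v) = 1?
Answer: 228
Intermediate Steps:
Y(y, v) = 1 (Y(y, v) = 2 - 1*1 = 2 - 1 = 1)
u(b) = 1
U(x) = 0
A(S, g) = -2 - S
K(V) = V² (K(V) = V*V + 0 = V² + 0 = V²)
P(t) = 54
P(K(-3)) + A(-176, -1*(-14)) = 54 + (-2 - 1*(-176)) = 54 + (-2 + 176) = 54 + 174 = 228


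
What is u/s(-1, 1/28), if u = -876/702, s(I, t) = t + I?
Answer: 4088/3159 ≈ 1.2941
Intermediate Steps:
s(I, t) = I + t
u = -146/117 (u = -876*1/702 = -146/117 ≈ -1.2479)
u/s(-1, 1/28) = -146/(117*(-1 + 1/28)) = -146/(117*(-27/28)) = -146/117*(-28/27) = 4088/3159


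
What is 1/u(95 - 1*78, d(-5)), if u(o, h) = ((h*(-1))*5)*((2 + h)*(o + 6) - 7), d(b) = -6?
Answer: -1/2970 ≈ -0.00033670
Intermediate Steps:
u(o, h) = -5*h*(-7 + (2 + h)*(6 + o)) (u(o, h) = (-h*5)*((2 + h)*(6 + o) - 7) = (-5*h)*(-7 + (2 + h)*(6 + o)) = -5*h*(-7 + (2 + h)*(6 + o)))
1/u(95 - 1*78, d(-5)) = 1/(-5*(-6)*(5 + 2*(95 - 1*78) + 6*(-6) - 6*(95 - 1*78))) = 1/(-5*(-6)*(5 + 2*(95 - 78) - 36 - 6*(95 - 78))) = 1/(-5*(-6)*(5 + 2*17 - 36 - 6*17)) = 1/(-5*(-6)*(5 + 34 - 36 - 102)) = 1/(-5*(-6)*(-99)) = 1/(-2970) = -1/2970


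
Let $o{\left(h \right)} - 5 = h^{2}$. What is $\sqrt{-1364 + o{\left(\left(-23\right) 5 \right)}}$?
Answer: $\sqrt{11866} \approx 108.93$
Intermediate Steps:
$o{\left(h \right)} = 5 + h^{2}$
$\sqrt{-1364 + o{\left(\left(-23\right) 5 \right)}} = \sqrt{-1364 + \left(5 + \left(\left(-23\right) 5\right)^{2}\right)} = \sqrt{-1364 + \left(5 + \left(-115\right)^{2}\right)} = \sqrt{-1364 + \left(5 + 13225\right)} = \sqrt{-1364 + 13230} = \sqrt{11866}$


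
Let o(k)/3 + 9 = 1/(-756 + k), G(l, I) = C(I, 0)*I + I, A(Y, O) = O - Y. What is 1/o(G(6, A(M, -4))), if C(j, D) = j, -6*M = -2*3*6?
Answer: -222/5995 ≈ -0.037031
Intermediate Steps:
M = 6 (M = -(-2*3)*6/6 = -(-1)*6 = -1/6*(-36) = 6)
G(l, I) = I + I**2 (G(l, I) = I*I + I = I**2 + I = I + I**2)
o(k) = -27 + 3/(-756 + k)
1/o(G(6, A(M, -4))) = 1/(3*(6805 - 9*(-4 - 1*6)*(1 + (-4 - 1*6)))/(-756 + (-4 - 1*6)*(1 + (-4 - 1*6)))) = 1/(3*(6805 - 9*(-4 - 6)*(1 + (-4 - 6)))/(-756 + (-4 - 6)*(1 + (-4 - 6)))) = 1/(3*(6805 - (-90)*(1 - 10))/(-756 - 10*(1 - 10))) = 1/(3*(6805 - (-90)*(-9))/(-756 - 10*(-9))) = 1/(3*(6805 - 9*90)/(-756 + 90)) = 1/(3*(6805 - 810)/(-666)) = 1/(3*(-1/666)*5995) = 1/(-5995/222) = -222/5995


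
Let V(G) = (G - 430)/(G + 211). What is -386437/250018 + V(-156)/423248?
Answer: -2248968579057/1455019753880 ≈ -1.5457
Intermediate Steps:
V(G) = (-430 + G)/(211 + G)
-386437/250018 + V(-156)/423248 = -386437/250018 + ((-430 - 156)/(211 - 156))/423248 = -386437*1/250018 + (-586/55)*(1/423248) = -386437/250018 + ((1/55)*(-586))*(1/423248) = -386437/250018 - 586/55*1/423248 = -386437/250018 - 293/11639320 = -2248968579057/1455019753880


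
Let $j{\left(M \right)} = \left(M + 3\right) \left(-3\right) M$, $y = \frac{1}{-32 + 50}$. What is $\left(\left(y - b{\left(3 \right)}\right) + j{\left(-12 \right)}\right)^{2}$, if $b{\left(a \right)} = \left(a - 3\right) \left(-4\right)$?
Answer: $\frac{34000561}{324} \approx 1.0494 \cdot 10^{5}$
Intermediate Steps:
$y = \frac{1}{18} \approx 0.055556$
$b{\left(a \right)} = 12 - 4 a$ ($b{\left(a \right)} = \left(-3 + a\right) \left(-4\right) = 12 - 4 a$)
$j{\left(M \right)} = M \left(-9 - 3 M\right)$ ($j{\left(M \right)} = \left(3 + M\right) \left(-3\right) M = \left(-9 - 3 M\right) M = M \left(-9 - 3 M\right)$)
$\left(\left(y - b{\left(3 \right)}\right) + j{\left(-12 \right)}\right)^{2} = \left(\left(\frac{1}{18} - \left(12 - 12\right)\right) - - 36 \left(3 - 12\right)\right)^{2} = \left(\left(\frac{1}{18} - \left(12 - 12\right)\right) - \left(-36\right) \left(-9\right)\right)^{2} = \left(\left(\frac{1}{18} - 0\right) - 324\right)^{2} = \left(\left(\frac{1}{18} + 0\right) - 324\right)^{2} = \left(\frac{1}{18} - 324\right)^{2} = \left(- \frac{5831}{18}\right)^{2} = \frac{34000561}{324}$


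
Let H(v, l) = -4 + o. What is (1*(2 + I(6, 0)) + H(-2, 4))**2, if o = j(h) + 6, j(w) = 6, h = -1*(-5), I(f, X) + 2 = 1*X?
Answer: 64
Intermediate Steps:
I(f, X) = -2 + X (I(f, X) = -2 + 1*X = -2 + X)
h = 5
o = 12 (o = 6 + 6 = 12)
H(v, l) = 8 (H(v, l) = -4 + 12 = 8)
(1*(2 + I(6, 0)) + H(-2, 4))**2 = (1*(2 + (-2 + 0)) + 8)**2 = (1*(2 - 2) + 8)**2 = (1*0 + 8)**2 = (0 + 8)**2 = 8**2 = 64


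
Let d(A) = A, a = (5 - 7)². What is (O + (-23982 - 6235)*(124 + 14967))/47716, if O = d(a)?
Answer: -456004743/47716 ≈ -9556.6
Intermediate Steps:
a = 4 (a = (-2)² = 4)
O = 4
(O + (-23982 - 6235)*(124 + 14967))/47716 = (4 + (-23982 - 6235)*(124 + 14967))/47716 = (4 - 30217*15091)*(1/47716) = (4 - 456004747)*(1/47716) = -456004743*1/47716 = -456004743/47716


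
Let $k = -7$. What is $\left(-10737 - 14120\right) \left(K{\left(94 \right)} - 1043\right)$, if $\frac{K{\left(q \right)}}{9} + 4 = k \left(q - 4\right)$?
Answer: $167759893$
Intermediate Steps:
$K{\left(q \right)} = 216 - 63 q$ ($K{\left(q \right)} = -36 + 9 \left(- 7 \left(q - 4\right)\right) = -36 + 9 \left(- 7 \left(-4 + q\right)\right) = -36 + 9 \left(28 - 7 q\right) = -36 - \left(-252 + 63 q\right) = 216 - 63 q$)
$\left(-10737 - 14120\right) \left(K{\left(94 \right)} - 1043\right) = \left(-10737 - 14120\right) \left(\left(216 - 5922\right) - 1043\right) = - 24857 \left(\left(216 - 5922\right) - 1043\right) = - 24857 \left(-5706 - 1043\right) = \left(-24857\right) \left(-6749\right) = 167759893$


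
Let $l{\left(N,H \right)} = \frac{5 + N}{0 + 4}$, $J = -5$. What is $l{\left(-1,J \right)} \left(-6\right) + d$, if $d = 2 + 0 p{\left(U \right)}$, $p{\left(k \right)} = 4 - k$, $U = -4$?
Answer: $-4$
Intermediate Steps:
$l{\left(N,H \right)} = \frac{5}{4} + \frac{N}{4}$ ($l{\left(N,H \right)} = \frac{5 + N}{4} = \left(5 + N\right) \frac{1}{4} = \frac{5}{4} + \frac{N}{4}$)
$d = 2$ ($d = 2 + 0 \left(4 - -4\right) = 2 + 0 \left(4 + 4\right) = 2 + 0 \cdot 8 = 2 + 0 = 2$)
$l{\left(-1,J \right)} \left(-6\right) + d = \left(\frac{5}{4} + \frac{1}{4} \left(-1\right)\right) \left(-6\right) + 2 = \left(\frac{5}{4} - \frac{1}{4}\right) \left(-6\right) + 2 = 1 \left(-6\right) + 2 = -6 + 2 = -4$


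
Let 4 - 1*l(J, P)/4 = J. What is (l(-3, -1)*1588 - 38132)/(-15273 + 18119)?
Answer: 3166/1423 ≈ 2.2249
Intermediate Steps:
l(J, P) = 16 - 4*J
(l(-3, -1)*1588 - 38132)/(-15273 + 18119) = ((16 - 4*(-3))*1588 - 38132)/(-15273 + 18119) = ((16 + 12)*1588 - 38132)/2846 = (28*1588 - 38132)*(1/2846) = (44464 - 38132)*(1/2846) = 6332*(1/2846) = 3166/1423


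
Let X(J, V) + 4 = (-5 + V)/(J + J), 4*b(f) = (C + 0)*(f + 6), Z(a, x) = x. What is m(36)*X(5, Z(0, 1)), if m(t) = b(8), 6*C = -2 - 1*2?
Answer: 154/15 ≈ 10.267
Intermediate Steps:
C = -⅔ (C = (-2 - 1*2)/6 = (-2 - 2)/6 = (⅙)*(-4) = -⅔ ≈ -0.66667)
b(f) = -1 - f/6 (b(f) = ((-⅔ + 0)*(f + 6))/4 = (-2*(6 + f)/3)/4 = (-4 - 2*f/3)/4 = -1 - f/6)
X(J, V) = -4 + (-5 + V)/(2*J) (X(J, V) = -4 + (-5 + V)/(J + J) = -4 + (-5 + V)/((2*J)) = -4 + (-5 + V)*(1/(2*J)) = -4 + (-5 + V)/(2*J))
m(t) = -7/3 (m(t) = -1 - ⅙*8 = -1 - 4/3 = -7/3)
m(36)*X(5, Z(0, 1)) = -7*(-5 + 1 - 8*5)/(6*5) = -7*(-5 + 1 - 40)/(6*5) = -7*(-44)/(6*5) = -7/3*(-22/5) = 154/15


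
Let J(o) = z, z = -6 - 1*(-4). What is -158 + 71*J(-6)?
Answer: -300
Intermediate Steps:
z = -2 (z = -6 + 4 = -2)
J(o) = -2
-158 + 71*J(-6) = -158 + 71*(-2) = -158 - 142 = -300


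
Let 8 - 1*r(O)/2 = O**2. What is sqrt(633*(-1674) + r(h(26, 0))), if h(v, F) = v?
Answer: I*sqrt(1060978) ≈ 1030.0*I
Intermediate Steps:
r(O) = 16 - 2*O**2
sqrt(633*(-1674) + r(h(26, 0))) = sqrt(633*(-1674) + (16 - 2*26**2)) = sqrt(-1059642 + (16 - 2*676)) = sqrt(-1059642 + (16 - 1352)) = sqrt(-1059642 - 1336) = sqrt(-1060978) = I*sqrt(1060978)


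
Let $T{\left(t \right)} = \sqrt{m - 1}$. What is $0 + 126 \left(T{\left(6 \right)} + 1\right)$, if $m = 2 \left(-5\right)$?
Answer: $126 + 126 i \sqrt{11} \approx 126.0 + 417.89 i$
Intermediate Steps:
$m = -10$
$T{\left(t \right)} = i \sqrt{11}$ ($T{\left(t \right)} = \sqrt{-10 - 1} = \sqrt{-11} = i \sqrt{11}$)
$0 + 126 \left(T{\left(6 \right)} + 1\right) = 0 + 126 \left(i \sqrt{11} + 1\right) = 0 + 126 \left(1 + i \sqrt{11}\right) = 0 + \left(126 + 126 i \sqrt{11}\right) = 126 + 126 i \sqrt{11}$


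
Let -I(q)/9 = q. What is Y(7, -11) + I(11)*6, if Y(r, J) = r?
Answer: -587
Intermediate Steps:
I(q) = -9*q
Y(7, -11) + I(11)*6 = 7 - 9*11*6 = 7 - 99*6 = 7 - 594 = -587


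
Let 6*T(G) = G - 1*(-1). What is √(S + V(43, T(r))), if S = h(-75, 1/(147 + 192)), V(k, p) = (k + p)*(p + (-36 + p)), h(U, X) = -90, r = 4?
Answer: I*√57418/6 ≈ 39.937*I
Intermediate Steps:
T(G) = ⅙ + G/6 (T(G) = (G - 1*(-1))/6 = (G + 1)/6 = (1 + G)/6 = ⅙ + G/6)
V(k, p) = (-36 + 2*p)*(k + p) (V(k, p) = (k + p)*(-36 + 2*p) = (-36 + 2*p)*(k + p))
S = -90
√(S + V(43, T(r))) = √(-90 + (-36*43 - 36*(⅙ + (⅙)*4) + 2*(⅙ + (⅙)*4)² + 2*43*(⅙ + (⅙)*4))) = √(-90 + (-1548 - 36*(⅙ + ⅔) + 2*(⅙ + ⅔)² + 2*43*(⅙ + ⅔))) = √(-90 + (-1548 - 36*⅚ + 2*(⅚)² + 2*43*(⅚))) = √(-90 + (-1548 - 30 + 2*(25/36) + 215/3)) = √(-90 + (-1548 - 30 + 25/18 + 215/3)) = √(-90 - 27089/18) = √(-28709/18) = I*√57418/6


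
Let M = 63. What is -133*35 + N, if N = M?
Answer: -4592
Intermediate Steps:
N = 63
-133*35 + N = -133*35 + 63 = -4655 + 63 = -4592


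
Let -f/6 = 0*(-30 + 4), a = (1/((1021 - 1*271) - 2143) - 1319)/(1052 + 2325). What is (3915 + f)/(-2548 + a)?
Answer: -18416790315/11988039596 ≈ -1.5363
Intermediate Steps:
a = -1837368/4704161 (a = (1/((1021 - 271) - 2143) - 1319)/3377 = (1/(750 - 2143) - 1319)*(1/3377) = (1/(-1393) - 1319)*(1/3377) = (-1/1393 - 1319)*(1/3377) = -1837368/1393*1/3377 = -1837368/4704161 ≈ -0.39058)
f = 0 (f = -0*(-30 + 4) = -0*(-26) = -6*0 = 0)
(3915 + f)/(-2548 + a) = (3915 + 0)/(-2548 - 1837368/4704161) = 3915/(-11988039596/4704161) = 3915*(-4704161/11988039596) = -18416790315/11988039596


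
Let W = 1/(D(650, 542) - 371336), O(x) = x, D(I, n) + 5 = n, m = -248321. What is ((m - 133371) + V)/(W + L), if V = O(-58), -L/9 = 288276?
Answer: 141552518250/962032072717 ≈ 0.14714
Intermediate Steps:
D(I, n) = -5 + n
L = -2594484 (L = -9*288276 = -2594484)
V = -58
W = -1/370799 (W = 1/((-5 + 542) - 371336) = 1/(537 - 371336) = 1/(-370799) = -1/370799 ≈ -2.6969e-6)
((m - 133371) + V)/(W + L) = ((-248321 - 133371) - 58)/(-1/370799 - 2594484) = (-381692 - 58)/(-962032072717/370799) = -381750*(-370799/962032072717) = 141552518250/962032072717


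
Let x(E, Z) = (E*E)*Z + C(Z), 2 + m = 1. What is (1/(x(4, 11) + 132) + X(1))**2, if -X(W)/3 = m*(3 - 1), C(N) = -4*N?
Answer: 2512225/69696 ≈ 36.045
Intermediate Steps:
m = -1 (m = -2 + 1 = -1)
X(W) = 6 (X(W) = -(-3)*(3 - 1) = -(-3)*2 = -3*(-2) = 6)
x(E, Z) = -4*Z + Z*E**2 (x(E, Z) = (E*E)*Z - 4*Z = E**2*Z - 4*Z = Z*E**2 - 4*Z = -4*Z + Z*E**2)
(1/(x(4, 11) + 132) + X(1))**2 = (1/(11*(-4 + 4**2) + 132) + 6)**2 = (1/(11*(-4 + 16) + 132) + 6)**2 = (1/(11*12 + 132) + 6)**2 = (1/(132 + 132) + 6)**2 = (1/264 + 6)**2 = (1585/264)**2 = 2512225/69696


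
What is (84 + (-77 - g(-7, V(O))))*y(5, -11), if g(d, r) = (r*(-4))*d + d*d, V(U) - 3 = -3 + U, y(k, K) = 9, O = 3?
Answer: -1134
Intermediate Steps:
V(U) = U (V(U) = 3 + (-3 + U) = U)
g(d, r) = d² - 4*d*r (g(d, r) = (-4*r)*d + d² = -4*d*r + d² = d² - 4*d*r)
(84 + (-77 - g(-7, V(O))))*y(5, -11) = (84 + (-77 - (-7)*(-7 - 4*3)))*9 = (84 + (-77 - (-7)*(-7 - 12)))*9 = (84 + (-77 - (-7)*(-19)))*9 = (84 + (-77 - 1*133))*9 = (84 + (-77 - 133))*9 = (84 - 210)*9 = -126*9 = -1134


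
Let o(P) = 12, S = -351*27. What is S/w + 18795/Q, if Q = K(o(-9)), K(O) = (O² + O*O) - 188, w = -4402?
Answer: 8368329/44020 ≈ 190.10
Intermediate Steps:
S = -9477
K(O) = -188 + 2*O² (K(O) = (O² + O²) - 188 = 2*O² - 188 = -188 + 2*O²)
Q = 100 (Q = -188 + 2*12² = -188 + 2*144 = -188 + 288 = 100)
S/w + 18795/Q = -9477/(-4402) + 18795/100 = -9477*(-1/4402) + 18795*(1/100) = 9477/4402 + 3759/20 = 8368329/44020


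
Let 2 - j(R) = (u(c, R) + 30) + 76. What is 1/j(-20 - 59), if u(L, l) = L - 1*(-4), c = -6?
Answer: -1/102 ≈ -0.0098039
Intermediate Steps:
u(L, l) = 4 + L (u(L, l) = L + 4 = 4 + L)
j(R) = -102 (j(R) = 2 - (((4 - 6) + 30) + 76) = 2 - ((-2 + 30) + 76) = 2 - (28 + 76) = 2 - 1*104 = 2 - 104 = -102)
1/j(-20 - 59) = 1/(-102) = -1/102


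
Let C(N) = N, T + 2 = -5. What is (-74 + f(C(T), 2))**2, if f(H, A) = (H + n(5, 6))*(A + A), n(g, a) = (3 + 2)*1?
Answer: 6724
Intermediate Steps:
T = -7 (T = -2 - 5 = -7)
n(g, a) = 5 (n(g, a) = 5*1 = 5)
f(H, A) = 2*A*(5 + H) (f(H, A) = (H + 5)*(A + A) = (5 + H)*(2*A) = 2*A*(5 + H))
(-74 + f(C(T), 2))**2 = (-74 + 2*2*(5 - 7))**2 = (-74 + 2*2*(-2))**2 = (-74 - 8)**2 = (-82)**2 = 6724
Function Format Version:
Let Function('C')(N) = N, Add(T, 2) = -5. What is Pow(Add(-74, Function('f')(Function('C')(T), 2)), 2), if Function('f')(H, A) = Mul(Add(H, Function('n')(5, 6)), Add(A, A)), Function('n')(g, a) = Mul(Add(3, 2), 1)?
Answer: 6724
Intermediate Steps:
T = -7 (T = Add(-2, -5) = -7)
Function('n')(g, a) = 5 (Function('n')(g, a) = Mul(5, 1) = 5)
Function('f')(H, A) = Mul(2, A, Add(5, H)) (Function('f')(H, A) = Mul(Add(H, 5), Add(A, A)) = Mul(Add(5, H), Mul(2, A)) = Mul(2, A, Add(5, H)))
Pow(Add(-74, Function('f')(Function('C')(T), 2)), 2) = Pow(Add(-74, Mul(2, 2, Add(5, -7))), 2) = Pow(Add(-74, Mul(2, 2, -2)), 2) = Pow(Add(-74, -8), 2) = Pow(-82, 2) = 6724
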